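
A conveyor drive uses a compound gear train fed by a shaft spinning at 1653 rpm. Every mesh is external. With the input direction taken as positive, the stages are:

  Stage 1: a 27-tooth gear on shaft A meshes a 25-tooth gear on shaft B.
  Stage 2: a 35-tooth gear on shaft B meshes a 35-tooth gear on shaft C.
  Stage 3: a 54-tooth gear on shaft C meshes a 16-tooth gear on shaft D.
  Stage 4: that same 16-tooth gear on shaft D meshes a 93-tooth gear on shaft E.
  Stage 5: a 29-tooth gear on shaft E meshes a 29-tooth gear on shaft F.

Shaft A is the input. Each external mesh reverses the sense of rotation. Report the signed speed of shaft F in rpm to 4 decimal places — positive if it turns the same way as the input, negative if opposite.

-1036.5910 rpm (opposite to input, |ω| = 1036.5910 rpm)

Stage 1 [27T→25T]: ω = 1653.0000×27/25 = 1785.2400 rpm, dir flips to −; running = −1785.2400
Stage 2 [35T→35T]: ω = 1785.2400×35/35 = 1785.2400 rpm, dir flips to +; running = +1785.2400
Stage 3 [54T→16T]: ω = 1785.2400×54/16 = 6025.1850 rpm, dir flips to −; running = −6025.1850
Stage 4 [16T→93T]: ω = 6025.1850×16/93 = 1036.5910 rpm, dir flips to +; running = +1036.5910
Stage 5 [29T→29T]: ω = 1036.5910×29/29 = 1036.5910 rpm, dir flips to −; running = −1036.5910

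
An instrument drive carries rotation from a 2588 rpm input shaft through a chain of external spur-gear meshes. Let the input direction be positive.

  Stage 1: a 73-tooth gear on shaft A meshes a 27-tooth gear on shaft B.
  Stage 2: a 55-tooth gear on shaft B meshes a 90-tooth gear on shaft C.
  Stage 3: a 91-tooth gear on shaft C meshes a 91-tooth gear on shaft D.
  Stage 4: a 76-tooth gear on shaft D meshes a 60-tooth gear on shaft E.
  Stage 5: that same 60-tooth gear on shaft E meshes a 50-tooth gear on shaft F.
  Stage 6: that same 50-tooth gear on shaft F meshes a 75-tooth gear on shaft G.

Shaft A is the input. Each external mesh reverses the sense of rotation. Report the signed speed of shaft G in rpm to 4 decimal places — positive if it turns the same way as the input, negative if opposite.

+4333.0717 rpm (same as input, |ω| = 4333.0717 rpm)

Stage 1 [73T→27T]: ω = 2588.0000×73/27 = 6997.1852 rpm, dir flips to −; running = −6997.1852
Stage 2 [55T→90T]: ω = 6997.1852×55/90 = 4276.0576 rpm, dir flips to +; running = +4276.0576
Stage 3 [91T→91T]: ω = 4276.0576×91/91 = 4276.0576 rpm, dir flips to −; running = −4276.0576
Stage 4 [76T→60T]: ω = 4276.0576×76/60 = 5416.3396 rpm, dir flips to +; running = +5416.3396
Stage 5 [60T→50T]: ω = 5416.3396×60/50 = 6499.6076 rpm, dir flips to −; running = −6499.6076
Stage 6 [50T→75T]: ω = 6499.6076×50/75 = 4333.0717 rpm, dir flips to +; running = +4333.0717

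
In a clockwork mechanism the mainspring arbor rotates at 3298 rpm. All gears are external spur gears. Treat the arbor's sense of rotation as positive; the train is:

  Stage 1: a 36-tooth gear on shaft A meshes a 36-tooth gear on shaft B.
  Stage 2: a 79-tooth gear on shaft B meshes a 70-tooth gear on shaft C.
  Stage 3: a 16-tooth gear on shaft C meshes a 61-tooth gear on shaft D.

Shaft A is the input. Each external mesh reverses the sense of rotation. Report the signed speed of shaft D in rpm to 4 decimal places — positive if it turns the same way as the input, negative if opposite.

-976.2698 rpm (opposite to input, |ω| = 976.2698 rpm)

Stage 1 [36T→36T]: ω = 3298.0000×36/36 = 3298.0000 rpm, dir flips to −; running = −3298.0000
Stage 2 [79T→70T]: ω = 3298.0000×79/70 = 3722.0286 rpm, dir flips to +; running = +3722.0286
Stage 3 [16T→61T]: ω = 3722.0286×16/61 = 976.2698 rpm, dir flips to −; running = −976.2698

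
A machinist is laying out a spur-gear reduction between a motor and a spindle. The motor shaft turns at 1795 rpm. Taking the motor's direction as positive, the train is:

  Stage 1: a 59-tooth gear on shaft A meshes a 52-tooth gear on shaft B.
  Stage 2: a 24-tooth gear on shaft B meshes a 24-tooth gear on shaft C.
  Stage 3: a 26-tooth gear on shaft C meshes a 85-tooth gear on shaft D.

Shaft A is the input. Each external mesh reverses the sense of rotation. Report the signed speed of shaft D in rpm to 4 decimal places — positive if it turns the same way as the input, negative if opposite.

-622.9706 rpm (opposite to input, |ω| = 622.9706 rpm)

Stage 1 [59T→52T]: ω = 1795.0000×59/52 = 2036.6346 rpm, dir flips to −; running = −2036.6346
Stage 2 [24T→24T]: ω = 2036.6346×24/24 = 2036.6346 rpm, dir flips to +; running = +2036.6346
Stage 3 [26T→85T]: ω = 2036.6346×26/85 = 622.9706 rpm, dir flips to −; running = −622.9706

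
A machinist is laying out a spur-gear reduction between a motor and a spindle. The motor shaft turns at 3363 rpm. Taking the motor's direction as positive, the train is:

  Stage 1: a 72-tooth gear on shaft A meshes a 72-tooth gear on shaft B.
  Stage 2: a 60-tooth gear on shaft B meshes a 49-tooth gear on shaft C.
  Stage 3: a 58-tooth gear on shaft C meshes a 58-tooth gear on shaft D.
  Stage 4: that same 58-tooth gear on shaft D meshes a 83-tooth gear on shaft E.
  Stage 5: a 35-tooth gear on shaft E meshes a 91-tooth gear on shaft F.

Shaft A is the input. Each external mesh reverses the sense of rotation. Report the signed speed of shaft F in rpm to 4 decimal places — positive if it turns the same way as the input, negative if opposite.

-1106.7731 rpm (opposite to input, |ω| = 1106.7731 rpm)

Stage 1 [72T→72T]: ω = 3363.0000×72/72 = 3363.0000 rpm, dir flips to −; running = −3363.0000
Stage 2 [60T→49T]: ω = 3363.0000×60/49 = 4117.9592 rpm, dir flips to +; running = +4117.9592
Stage 3 [58T→58T]: ω = 4117.9592×58/58 = 4117.9592 rpm, dir flips to −; running = −4117.9592
Stage 4 [58T→83T]: ω = 4117.9592×58/83 = 2877.6100 rpm, dir flips to +; running = +2877.6100
Stage 5 [35T→91T]: ω = 2877.6100×35/91 = 1106.7731 rpm, dir flips to −; running = −1106.7731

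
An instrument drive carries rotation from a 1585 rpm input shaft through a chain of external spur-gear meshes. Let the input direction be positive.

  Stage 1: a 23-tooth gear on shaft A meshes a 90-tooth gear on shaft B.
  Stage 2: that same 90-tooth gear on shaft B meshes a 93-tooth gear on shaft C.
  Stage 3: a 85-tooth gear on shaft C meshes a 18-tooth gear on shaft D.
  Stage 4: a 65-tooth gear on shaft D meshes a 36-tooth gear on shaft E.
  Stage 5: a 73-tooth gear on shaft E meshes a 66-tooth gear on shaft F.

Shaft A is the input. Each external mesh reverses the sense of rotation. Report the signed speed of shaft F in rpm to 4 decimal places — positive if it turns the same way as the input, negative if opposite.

Stage 1 [23T→90T]: ω = 1585.0000×23/90 = 405.0556 rpm, dir flips to −; running = −405.0556
Stage 2 [90T→93T]: ω = 405.0556×90/93 = 391.9892 rpm, dir flips to +; running = +391.9892
Stage 3 [85T→18T]: ω = 391.9892×85/18 = 1851.0603 rpm, dir flips to −; running = −1851.0603
Stage 4 [65T→36T]: ω = 1851.0603×65/36 = 3342.1923 rpm, dir flips to +; running = +3342.1923
Stage 5 [73T→66T]: ω = 3342.1923×73/66 = 3696.6672 rpm, dir flips to −; running = −3696.6672

-3696.6672 rpm (opposite to input, |ω| = 3696.6672 rpm)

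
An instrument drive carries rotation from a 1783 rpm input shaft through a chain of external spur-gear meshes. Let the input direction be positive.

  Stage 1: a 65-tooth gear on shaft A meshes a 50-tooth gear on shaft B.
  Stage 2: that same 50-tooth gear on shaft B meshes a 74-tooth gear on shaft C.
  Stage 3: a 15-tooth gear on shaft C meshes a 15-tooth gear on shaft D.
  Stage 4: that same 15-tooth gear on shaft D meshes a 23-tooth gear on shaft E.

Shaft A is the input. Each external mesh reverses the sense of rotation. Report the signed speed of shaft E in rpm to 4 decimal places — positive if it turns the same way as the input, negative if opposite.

+1021.4013 rpm (same as input, |ω| = 1021.4013 rpm)

Stage 1 [65T→50T]: ω = 1783.0000×65/50 = 2317.9000 rpm, dir flips to −; running = −2317.9000
Stage 2 [50T→74T]: ω = 2317.9000×50/74 = 1566.1486 rpm, dir flips to +; running = +1566.1486
Stage 3 [15T→15T]: ω = 1566.1486×15/15 = 1566.1486 rpm, dir flips to −; running = −1566.1486
Stage 4 [15T→23T]: ω = 1566.1486×15/23 = 1021.4013 rpm, dir flips to +; running = +1021.4013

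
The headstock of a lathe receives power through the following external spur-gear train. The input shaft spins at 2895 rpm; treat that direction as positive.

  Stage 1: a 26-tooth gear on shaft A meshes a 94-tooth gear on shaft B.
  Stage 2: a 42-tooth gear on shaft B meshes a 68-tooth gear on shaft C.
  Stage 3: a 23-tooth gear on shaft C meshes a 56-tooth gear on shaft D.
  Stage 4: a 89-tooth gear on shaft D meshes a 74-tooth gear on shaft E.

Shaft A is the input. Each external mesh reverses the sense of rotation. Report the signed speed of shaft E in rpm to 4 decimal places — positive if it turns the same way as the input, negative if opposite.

Stage 1 [26T→94T]: ω = 2895.0000×26/94 = 800.7447 rpm, dir flips to −; running = −800.7447
Stage 2 [42T→68T]: ω = 800.7447×42/68 = 494.5776 rpm, dir flips to +; running = +494.5776
Stage 3 [23T→56T]: ω = 494.5776×23/56 = 203.1301 rpm, dir flips to −; running = −203.1301
Stage 4 [89T→74T]: ω = 203.1301×89/74 = 244.3051 rpm, dir flips to +; running = +244.3051

+244.3051 rpm (same as input, |ω| = 244.3051 rpm)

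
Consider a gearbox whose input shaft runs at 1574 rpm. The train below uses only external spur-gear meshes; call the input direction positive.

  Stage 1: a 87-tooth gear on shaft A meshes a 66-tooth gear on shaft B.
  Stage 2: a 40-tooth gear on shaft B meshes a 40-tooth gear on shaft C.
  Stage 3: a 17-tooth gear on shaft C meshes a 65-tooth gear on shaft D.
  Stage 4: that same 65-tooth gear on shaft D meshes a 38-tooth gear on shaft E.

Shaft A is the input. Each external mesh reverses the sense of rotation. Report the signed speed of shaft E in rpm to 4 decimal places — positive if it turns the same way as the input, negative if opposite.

+928.2081 rpm (same as input, |ω| = 928.2081 rpm)

Stage 1 [87T→66T]: ω = 1574.0000×87/66 = 2074.8182 rpm, dir flips to −; running = −2074.8182
Stage 2 [40T→40T]: ω = 2074.8182×40/40 = 2074.8182 rpm, dir flips to +; running = +2074.8182
Stage 3 [17T→65T]: ω = 2074.8182×17/65 = 542.6448 rpm, dir flips to −; running = −542.6448
Stage 4 [65T→38T]: ω = 542.6448×65/38 = 928.2081 rpm, dir flips to +; running = +928.2081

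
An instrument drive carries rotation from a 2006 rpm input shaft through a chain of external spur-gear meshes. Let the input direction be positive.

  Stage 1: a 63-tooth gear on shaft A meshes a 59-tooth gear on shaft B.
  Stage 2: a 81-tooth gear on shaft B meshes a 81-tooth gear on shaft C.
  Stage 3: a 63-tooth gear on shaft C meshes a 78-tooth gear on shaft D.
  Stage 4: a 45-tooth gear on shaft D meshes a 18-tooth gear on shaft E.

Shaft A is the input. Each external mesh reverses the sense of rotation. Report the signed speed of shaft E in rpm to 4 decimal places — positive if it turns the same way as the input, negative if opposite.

Stage 1 [63T→59T]: ω = 2006.0000×63/59 = 2142.0000 rpm, dir flips to −; running = −2142.0000
Stage 2 [81T→81T]: ω = 2142.0000×81/81 = 2142.0000 rpm, dir flips to +; running = +2142.0000
Stage 3 [63T→78T]: ω = 2142.0000×63/78 = 1730.0769 rpm, dir flips to −; running = −1730.0769
Stage 4 [45T→18T]: ω = 1730.0769×45/18 = 4325.1923 rpm, dir flips to +; running = +4325.1923

+4325.1923 rpm (same as input, |ω| = 4325.1923 rpm)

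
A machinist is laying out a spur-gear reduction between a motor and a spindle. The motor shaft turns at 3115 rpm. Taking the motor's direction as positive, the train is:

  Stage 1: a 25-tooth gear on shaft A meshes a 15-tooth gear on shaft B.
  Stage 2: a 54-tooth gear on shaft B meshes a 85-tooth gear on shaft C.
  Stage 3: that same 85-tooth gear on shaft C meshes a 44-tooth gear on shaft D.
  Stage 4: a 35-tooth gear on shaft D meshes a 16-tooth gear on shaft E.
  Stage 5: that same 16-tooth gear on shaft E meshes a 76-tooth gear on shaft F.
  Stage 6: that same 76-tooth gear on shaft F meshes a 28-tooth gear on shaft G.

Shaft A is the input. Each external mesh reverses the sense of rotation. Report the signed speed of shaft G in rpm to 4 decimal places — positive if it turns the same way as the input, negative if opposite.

+7964.4886 rpm (same as input, |ω| = 7964.4886 rpm)

Stage 1 [25T→15T]: ω = 3115.0000×25/15 = 5191.6667 rpm, dir flips to −; running = −5191.6667
Stage 2 [54T→85T]: ω = 5191.6667×54/85 = 3298.2353 rpm, dir flips to +; running = +3298.2353
Stage 3 [85T→44T]: ω = 3298.2353×85/44 = 6371.5909 rpm, dir flips to −; running = −6371.5909
Stage 4 [35T→16T]: ω = 6371.5909×35/16 = 13937.8551 rpm, dir flips to +; running = +13937.8551
Stage 5 [16T→76T]: ω = 13937.8551×16/76 = 2934.2853 rpm, dir flips to −; running = −2934.2853
Stage 6 [76T→28T]: ω = 2934.2853×76/28 = 7964.4886 rpm, dir flips to +; running = +7964.4886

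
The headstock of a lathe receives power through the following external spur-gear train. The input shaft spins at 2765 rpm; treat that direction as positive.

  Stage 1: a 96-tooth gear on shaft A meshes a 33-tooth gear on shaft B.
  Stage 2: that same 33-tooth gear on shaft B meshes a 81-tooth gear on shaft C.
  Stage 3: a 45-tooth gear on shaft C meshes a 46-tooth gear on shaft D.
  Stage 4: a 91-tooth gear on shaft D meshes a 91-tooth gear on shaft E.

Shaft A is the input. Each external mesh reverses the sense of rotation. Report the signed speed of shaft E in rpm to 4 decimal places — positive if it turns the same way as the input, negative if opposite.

Stage 1 [96T→33T]: ω = 2765.0000×96/33 = 8043.6364 rpm, dir flips to −; running = −8043.6364
Stage 2 [33T→81T]: ω = 8043.6364×33/81 = 3277.0370 rpm, dir flips to +; running = +3277.0370
Stage 3 [45T→46T]: ω = 3277.0370×45/46 = 3205.7971 rpm, dir flips to −; running = −3205.7971
Stage 4 [91T→91T]: ω = 3205.7971×91/91 = 3205.7971 rpm, dir flips to +; running = +3205.7971

+3205.7971 rpm (same as input, |ω| = 3205.7971 rpm)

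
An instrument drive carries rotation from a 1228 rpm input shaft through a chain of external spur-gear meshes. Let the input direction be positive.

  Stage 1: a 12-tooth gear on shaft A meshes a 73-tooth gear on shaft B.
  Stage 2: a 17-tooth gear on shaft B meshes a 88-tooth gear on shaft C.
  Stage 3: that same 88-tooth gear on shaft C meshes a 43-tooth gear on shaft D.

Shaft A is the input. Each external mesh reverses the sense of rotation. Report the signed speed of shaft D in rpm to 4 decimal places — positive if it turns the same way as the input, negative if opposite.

Stage 1 [12T→73T]: ω = 1228.0000×12/73 = 201.8630 rpm, dir flips to −; running = −201.8630
Stage 2 [17T→88T]: ω = 201.8630×17/88 = 38.9963 rpm, dir flips to +; running = +38.9963
Stage 3 [88T→43T]: ω = 38.9963×88/43 = 79.8063 rpm, dir flips to −; running = −79.8063

-79.8063 rpm (opposite to input, |ω| = 79.8063 rpm)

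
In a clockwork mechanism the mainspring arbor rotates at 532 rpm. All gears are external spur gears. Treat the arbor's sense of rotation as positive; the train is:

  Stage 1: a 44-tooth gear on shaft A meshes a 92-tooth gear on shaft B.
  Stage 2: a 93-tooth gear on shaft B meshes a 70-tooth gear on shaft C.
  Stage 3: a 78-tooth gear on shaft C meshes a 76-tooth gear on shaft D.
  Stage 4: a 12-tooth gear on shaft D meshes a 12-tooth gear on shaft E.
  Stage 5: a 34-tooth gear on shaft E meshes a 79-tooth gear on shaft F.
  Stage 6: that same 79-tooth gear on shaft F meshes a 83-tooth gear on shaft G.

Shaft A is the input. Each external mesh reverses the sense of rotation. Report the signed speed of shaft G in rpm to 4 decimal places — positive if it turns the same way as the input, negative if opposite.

Stage 1 [44T→92T]: ω = 532.0000×44/92 = 254.4348 rpm, dir flips to −; running = −254.4348
Stage 2 [93T→70T]: ω = 254.4348×93/70 = 338.0348 rpm, dir flips to +; running = +338.0348
Stage 3 [78T→76T]: ω = 338.0348×78/76 = 346.9304 rpm, dir flips to −; running = −346.9304
Stage 4 [12T→12T]: ω = 346.9304×12/12 = 346.9304 rpm, dir flips to +; running = +346.9304
Stage 5 [34T→79T]: ω = 346.9304×34/79 = 149.3118 rpm, dir flips to −; running = −149.3118
Stage 6 [79T→83T]: ω = 149.3118×79/83 = 142.1161 rpm, dir flips to +; running = +142.1161

+142.1161 rpm (same as input, |ω| = 142.1161 rpm)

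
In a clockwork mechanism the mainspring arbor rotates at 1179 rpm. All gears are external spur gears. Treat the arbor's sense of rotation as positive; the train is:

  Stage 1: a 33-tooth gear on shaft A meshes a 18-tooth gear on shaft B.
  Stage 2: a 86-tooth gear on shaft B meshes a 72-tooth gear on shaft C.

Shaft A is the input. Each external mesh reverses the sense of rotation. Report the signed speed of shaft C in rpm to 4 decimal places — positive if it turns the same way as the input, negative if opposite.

Stage 1 [33T→18T]: ω = 1179.0000×33/18 = 2161.5000 rpm, dir flips to −; running = −2161.5000
Stage 2 [86T→72T]: ω = 2161.5000×86/72 = 2581.7917 rpm, dir flips to +; running = +2581.7917

+2581.7917 rpm (same as input, |ω| = 2581.7917 rpm)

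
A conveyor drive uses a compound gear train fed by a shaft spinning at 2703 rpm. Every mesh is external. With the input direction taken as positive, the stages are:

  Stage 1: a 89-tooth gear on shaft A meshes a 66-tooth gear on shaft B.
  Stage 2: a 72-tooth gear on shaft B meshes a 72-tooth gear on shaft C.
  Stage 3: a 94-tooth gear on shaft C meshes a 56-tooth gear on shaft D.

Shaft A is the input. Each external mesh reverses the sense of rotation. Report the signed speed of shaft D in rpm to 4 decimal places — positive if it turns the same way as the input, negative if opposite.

-6118.3166 rpm (opposite to input, |ω| = 6118.3166 rpm)

Stage 1 [89T→66T]: ω = 2703.0000×89/66 = 3644.9545 rpm, dir flips to −; running = −3644.9545
Stage 2 [72T→72T]: ω = 3644.9545×72/72 = 3644.9545 rpm, dir flips to +; running = +3644.9545
Stage 3 [94T→56T]: ω = 3644.9545×94/56 = 6118.3166 rpm, dir flips to −; running = −6118.3166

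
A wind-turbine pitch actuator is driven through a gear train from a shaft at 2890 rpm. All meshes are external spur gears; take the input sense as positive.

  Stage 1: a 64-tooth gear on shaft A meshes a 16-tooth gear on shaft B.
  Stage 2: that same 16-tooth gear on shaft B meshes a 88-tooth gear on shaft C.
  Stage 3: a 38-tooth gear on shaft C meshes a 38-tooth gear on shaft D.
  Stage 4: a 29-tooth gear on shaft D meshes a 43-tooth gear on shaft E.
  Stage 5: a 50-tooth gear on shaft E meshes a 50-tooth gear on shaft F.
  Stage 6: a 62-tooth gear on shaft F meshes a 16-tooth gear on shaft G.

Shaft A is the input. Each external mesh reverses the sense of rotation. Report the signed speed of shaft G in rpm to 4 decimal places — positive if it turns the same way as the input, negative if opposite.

Stage 1 [64T→16T]: ω = 2890.0000×64/16 = 11560.0000 rpm, dir flips to −; running = −11560.0000
Stage 2 [16T→88T]: ω = 11560.0000×16/88 = 2101.8182 rpm, dir flips to +; running = +2101.8182
Stage 3 [38T→38T]: ω = 2101.8182×38/38 = 2101.8182 rpm, dir flips to −; running = −2101.8182
Stage 4 [29T→43T]: ω = 2101.8182×29/43 = 1417.5053 rpm, dir flips to +; running = +1417.5053
Stage 5 [50T→50T]: ω = 1417.5053×50/50 = 1417.5053 rpm, dir flips to −; running = −1417.5053
Stage 6 [62T→16T]: ω = 1417.5053×62/16 = 5492.8330 rpm, dir flips to +; running = +5492.8330

+5492.8330 rpm (same as input, |ω| = 5492.8330 rpm)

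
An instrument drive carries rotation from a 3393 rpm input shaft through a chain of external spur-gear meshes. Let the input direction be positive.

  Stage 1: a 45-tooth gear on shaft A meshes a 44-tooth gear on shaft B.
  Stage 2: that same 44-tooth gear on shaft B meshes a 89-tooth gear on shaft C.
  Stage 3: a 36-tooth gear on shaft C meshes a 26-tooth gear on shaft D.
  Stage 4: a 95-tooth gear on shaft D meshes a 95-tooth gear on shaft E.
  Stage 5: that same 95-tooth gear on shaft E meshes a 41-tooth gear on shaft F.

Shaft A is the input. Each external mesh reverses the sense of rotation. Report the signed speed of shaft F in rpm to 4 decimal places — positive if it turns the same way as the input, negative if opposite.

-5503.9600 rpm (opposite to input, |ω| = 5503.9600 rpm)

Stage 1 [45T→44T]: ω = 3393.0000×45/44 = 3470.1136 rpm, dir flips to −; running = −3470.1136
Stage 2 [44T→89T]: ω = 3470.1136×44/89 = 1715.5618 rpm, dir flips to +; running = +1715.5618
Stage 3 [36T→26T]: ω = 1715.5618×36/26 = 2375.3933 rpm, dir flips to −; running = −2375.3933
Stage 4 [95T→95T]: ω = 2375.3933×95/95 = 2375.3933 rpm, dir flips to +; running = +2375.3933
Stage 5 [95T→41T]: ω = 2375.3933×95/41 = 5503.9600 rpm, dir flips to −; running = −5503.9600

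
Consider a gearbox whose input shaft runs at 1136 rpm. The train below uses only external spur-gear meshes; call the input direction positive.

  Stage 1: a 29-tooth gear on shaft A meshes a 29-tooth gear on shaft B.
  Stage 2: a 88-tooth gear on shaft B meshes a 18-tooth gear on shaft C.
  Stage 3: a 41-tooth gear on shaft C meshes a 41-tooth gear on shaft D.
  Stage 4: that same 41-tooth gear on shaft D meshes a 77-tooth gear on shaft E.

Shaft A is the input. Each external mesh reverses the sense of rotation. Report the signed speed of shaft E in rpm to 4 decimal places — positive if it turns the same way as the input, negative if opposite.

Stage 1 [29T→29T]: ω = 1136.0000×29/29 = 1136.0000 rpm, dir flips to −; running = −1136.0000
Stage 2 [88T→18T]: ω = 1136.0000×88/18 = 5553.7778 rpm, dir flips to +; running = +5553.7778
Stage 3 [41T→41T]: ω = 5553.7778×41/41 = 5553.7778 rpm, dir flips to −; running = −5553.7778
Stage 4 [41T→77T]: ω = 5553.7778×41/77 = 2957.2063 rpm, dir flips to +; running = +2957.2063

+2957.2063 rpm (same as input, |ω| = 2957.2063 rpm)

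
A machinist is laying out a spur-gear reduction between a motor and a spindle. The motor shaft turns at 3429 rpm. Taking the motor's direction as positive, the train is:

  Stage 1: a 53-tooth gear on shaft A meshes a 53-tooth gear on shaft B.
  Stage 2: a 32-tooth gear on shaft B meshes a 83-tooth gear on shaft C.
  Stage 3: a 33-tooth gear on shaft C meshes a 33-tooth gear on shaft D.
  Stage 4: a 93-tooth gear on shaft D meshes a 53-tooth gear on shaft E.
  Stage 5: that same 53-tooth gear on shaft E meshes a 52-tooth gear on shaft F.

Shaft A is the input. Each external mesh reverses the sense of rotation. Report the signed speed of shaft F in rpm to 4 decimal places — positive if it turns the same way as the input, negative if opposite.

-2364.3892 rpm (opposite to input, |ω| = 2364.3892 rpm)

Stage 1 [53T→53T]: ω = 3429.0000×53/53 = 3429.0000 rpm, dir flips to −; running = −3429.0000
Stage 2 [32T→83T]: ω = 3429.0000×32/83 = 1322.0241 rpm, dir flips to +; running = +1322.0241
Stage 3 [33T→33T]: ω = 1322.0241×33/33 = 1322.0241 rpm, dir flips to −; running = −1322.0241
Stage 4 [93T→53T]: ω = 1322.0241×93/53 = 2319.7781 rpm, dir flips to +; running = +2319.7781
Stage 5 [53T→52T]: ω = 2319.7781×53/52 = 2364.3892 rpm, dir flips to −; running = −2364.3892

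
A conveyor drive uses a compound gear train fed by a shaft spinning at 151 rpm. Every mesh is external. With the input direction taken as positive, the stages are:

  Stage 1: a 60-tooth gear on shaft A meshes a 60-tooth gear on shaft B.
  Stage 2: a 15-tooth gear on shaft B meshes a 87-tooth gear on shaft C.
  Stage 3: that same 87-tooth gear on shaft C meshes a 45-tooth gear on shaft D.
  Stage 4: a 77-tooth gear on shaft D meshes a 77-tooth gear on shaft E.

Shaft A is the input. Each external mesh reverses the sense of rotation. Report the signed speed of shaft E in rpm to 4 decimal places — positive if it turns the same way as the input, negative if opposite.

Stage 1 [60T→60T]: ω = 151.0000×60/60 = 151.0000 rpm, dir flips to −; running = −151.0000
Stage 2 [15T→87T]: ω = 151.0000×15/87 = 26.0345 rpm, dir flips to +; running = +26.0345
Stage 3 [87T→45T]: ω = 26.0345×87/45 = 50.3333 rpm, dir flips to −; running = −50.3333
Stage 4 [77T→77T]: ω = 50.3333×77/77 = 50.3333 rpm, dir flips to +; running = +50.3333

+50.3333 rpm (same as input, |ω| = 50.3333 rpm)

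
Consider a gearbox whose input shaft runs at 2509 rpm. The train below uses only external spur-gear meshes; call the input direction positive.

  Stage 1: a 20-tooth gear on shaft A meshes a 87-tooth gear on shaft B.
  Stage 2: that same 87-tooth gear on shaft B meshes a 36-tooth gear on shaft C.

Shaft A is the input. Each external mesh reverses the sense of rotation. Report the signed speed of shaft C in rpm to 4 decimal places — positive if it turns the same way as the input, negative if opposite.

Stage 1 [20T→87T]: ω = 2509.0000×20/87 = 576.7816 rpm, dir flips to −; running = −576.7816
Stage 2 [87T→36T]: ω = 576.7816×87/36 = 1393.8889 rpm, dir flips to +; running = +1393.8889

+1393.8889 rpm (same as input, |ω| = 1393.8889 rpm)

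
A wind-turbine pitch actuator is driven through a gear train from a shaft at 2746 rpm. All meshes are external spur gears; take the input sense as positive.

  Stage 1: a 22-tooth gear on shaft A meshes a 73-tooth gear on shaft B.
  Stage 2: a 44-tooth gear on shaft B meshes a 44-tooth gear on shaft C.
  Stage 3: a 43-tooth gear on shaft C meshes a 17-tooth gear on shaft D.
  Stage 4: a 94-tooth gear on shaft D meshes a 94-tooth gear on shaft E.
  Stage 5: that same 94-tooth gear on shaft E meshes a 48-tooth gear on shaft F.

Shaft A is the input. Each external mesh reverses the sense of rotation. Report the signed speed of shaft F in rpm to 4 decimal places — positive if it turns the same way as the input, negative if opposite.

-4099.2698 rpm (opposite to input, |ω| = 4099.2698 rpm)

Stage 1 [22T→73T]: ω = 2746.0000×22/73 = 827.5616 rpm, dir flips to −; running = −827.5616
Stage 2 [44T→44T]: ω = 827.5616×44/44 = 827.5616 rpm, dir flips to +; running = +827.5616
Stage 3 [43T→17T]: ω = 827.5616×43/17 = 2093.2442 rpm, dir flips to −; running = −2093.2442
Stage 4 [94T→94T]: ω = 2093.2442×94/94 = 2093.2442 rpm, dir flips to +; running = +2093.2442
Stage 5 [94T→48T]: ω = 2093.2442×94/48 = 4099.2698 rpm, dir flips to −; running = −4099.2698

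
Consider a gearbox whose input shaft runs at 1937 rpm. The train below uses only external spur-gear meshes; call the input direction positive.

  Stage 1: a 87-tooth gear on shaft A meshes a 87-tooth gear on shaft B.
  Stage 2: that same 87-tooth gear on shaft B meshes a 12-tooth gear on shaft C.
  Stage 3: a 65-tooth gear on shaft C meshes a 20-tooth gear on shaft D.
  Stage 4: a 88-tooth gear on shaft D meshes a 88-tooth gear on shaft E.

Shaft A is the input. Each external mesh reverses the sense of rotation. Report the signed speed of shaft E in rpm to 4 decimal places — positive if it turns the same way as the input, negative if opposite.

Stage 1 [87T→87T]: ω = 1937.0000×87/87 = 1937.0000 rpm, dir flips to −; running = −1937.0000
Stage 2 [87T→12T]: ω = 1937.0000×87/12 = 14043.2500 rpm, dir flips to +; running = +14043.2500
Stage 3 [65T→20T]: ω = 14043.2500×65/20 = 45640.5625 rpm, dir flips to −; running = −45640.5625
Stage 4 [88T→88T]: ω = 45640.5625×88/88 = 45640.5625 rpm, dir flips to +; running = +45640.5625

+45640.5625 rpm (same as input, |ω| = 45640.5625 rpm)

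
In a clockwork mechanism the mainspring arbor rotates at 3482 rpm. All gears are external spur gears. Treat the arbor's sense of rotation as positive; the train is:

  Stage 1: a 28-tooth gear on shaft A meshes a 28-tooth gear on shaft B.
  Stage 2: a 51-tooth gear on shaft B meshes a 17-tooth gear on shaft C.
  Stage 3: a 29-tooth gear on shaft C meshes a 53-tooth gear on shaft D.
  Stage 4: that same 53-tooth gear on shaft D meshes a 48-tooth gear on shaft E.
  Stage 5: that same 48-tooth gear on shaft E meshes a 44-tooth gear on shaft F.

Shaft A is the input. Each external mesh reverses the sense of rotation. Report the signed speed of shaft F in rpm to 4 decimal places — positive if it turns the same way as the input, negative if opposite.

-6884.8636 rpm (opposite to input, |ω| = 6884.8636 rpm)

Stage 1 [28T→28T]: ω = 3482.0000×28/28 = 3482.0000 rpm, dir flips to −; running = −3482.0000
Stage 2 [51T→17T]: ω = 3482.0000×51/17 = 10446.0000 rpm, dir flips to +; running = +10446.0000
Stage 3 [29T→53T]: ω = 10446.0000×29/53 = 5715.7358 rpm, dir flips to −; running = −5715.7358
Stage 4 [53T→48T]: ω = 5715.7358×53/48 = 6311.1250 rpm, dir flips to +; running = +6311.1250
Stage 5 [48T→44T]: ω = 6311.1250×48/44 = 6884.8636 rpm, dir flips to −; running = −6884.8636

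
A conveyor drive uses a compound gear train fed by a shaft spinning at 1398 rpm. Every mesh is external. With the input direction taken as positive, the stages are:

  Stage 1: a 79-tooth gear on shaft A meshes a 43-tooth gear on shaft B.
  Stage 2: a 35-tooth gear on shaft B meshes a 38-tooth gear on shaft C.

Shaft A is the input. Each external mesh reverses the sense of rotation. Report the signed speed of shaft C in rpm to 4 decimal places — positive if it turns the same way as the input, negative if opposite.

Stage 1 [79T→43T]: ω = 1398.0000×79/43 = 2568.4186 rpm, dir flips to −; running = −2568.4186
Stage 2 [35T→38T]: ω = 2568.4186×35/38 = 2365.6487 rpm, dir flips to +; running = +2365.6487

+2365.6487 rpm (same as input, |ω| = 2365.6487 rpm)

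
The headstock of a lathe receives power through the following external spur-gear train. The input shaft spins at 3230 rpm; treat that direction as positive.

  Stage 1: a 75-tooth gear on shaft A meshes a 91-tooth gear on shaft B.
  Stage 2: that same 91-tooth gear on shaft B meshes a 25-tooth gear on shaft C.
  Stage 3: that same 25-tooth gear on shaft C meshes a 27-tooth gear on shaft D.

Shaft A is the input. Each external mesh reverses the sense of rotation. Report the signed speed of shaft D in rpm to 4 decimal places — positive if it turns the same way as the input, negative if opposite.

Stage 1 [75T→91T]: ω = 3230.0000×75/91 = 2662.0879 rpm, dir flips to −; running = −2662.0879
Stage 2 [91T→25T]: ω = 2662.0879×91/25 = 9690.0000 rpm, dir flips to +; running = +9690.0000
Stage 3 [25T→27T]: ω = 9690.0000×25/27 = 8972.2222 rpm, dir flips to −; running = −8972.2222

-8972.2222 rpm (opposite to input, |ω| = 8972.2222 rpm)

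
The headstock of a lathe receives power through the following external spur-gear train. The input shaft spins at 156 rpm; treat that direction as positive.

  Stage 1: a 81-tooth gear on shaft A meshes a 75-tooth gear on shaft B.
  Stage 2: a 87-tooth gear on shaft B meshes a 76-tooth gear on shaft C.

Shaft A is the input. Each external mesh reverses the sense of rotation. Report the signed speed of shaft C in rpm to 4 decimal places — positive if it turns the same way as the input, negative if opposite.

Stage 1 [81T→75T]: ω = 156.0000×81/75 = 168.4800 rpm, dir flips to −; running = −168.4800
Stage 2 [87T→76T]: ω = 168.4800×87/76 = 192.8653 rpm, dir flips to +; running = +192.8653

+192.8653 rpm (same as input, |ω| = 192.8653 rpm)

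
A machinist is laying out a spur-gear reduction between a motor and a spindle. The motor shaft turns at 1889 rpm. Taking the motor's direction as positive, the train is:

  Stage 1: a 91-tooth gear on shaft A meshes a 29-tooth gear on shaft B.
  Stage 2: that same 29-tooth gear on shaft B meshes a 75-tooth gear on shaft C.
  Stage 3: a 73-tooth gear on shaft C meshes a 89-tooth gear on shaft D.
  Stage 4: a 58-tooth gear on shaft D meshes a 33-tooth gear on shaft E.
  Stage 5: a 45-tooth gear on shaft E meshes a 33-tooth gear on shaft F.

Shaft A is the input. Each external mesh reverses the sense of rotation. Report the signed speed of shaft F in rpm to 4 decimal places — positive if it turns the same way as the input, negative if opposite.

-4505.6512 rpm (opposite to input, |ω| = 4505.6512 rpm)

Stage 1 [91T→29T]: ω = 1889.0000×91/29 = 5927.5517 rpm, dir flips to −; running = −5927.5517
Stage 2 [29T→75T]: ω = 5927.5517×29/75 = 2291.9867 rpm, dir flips to +; running = +2291.9867
Stage 3 [73T→89T]: ω = 2291.9867×73/89 = 1879.9441 rpm, dir flips to −; running = −1879.9441
Stage 4 [58T→33T]: ω = 1879.9441×58/33 = 3304.1442 rpm, dir flips to +; running = +3304.1442
Stage 5 [45T→33T]: ω = 3304.1442×45/33 = 4505.6512 rpm, dir flips to −; running = −4505.6512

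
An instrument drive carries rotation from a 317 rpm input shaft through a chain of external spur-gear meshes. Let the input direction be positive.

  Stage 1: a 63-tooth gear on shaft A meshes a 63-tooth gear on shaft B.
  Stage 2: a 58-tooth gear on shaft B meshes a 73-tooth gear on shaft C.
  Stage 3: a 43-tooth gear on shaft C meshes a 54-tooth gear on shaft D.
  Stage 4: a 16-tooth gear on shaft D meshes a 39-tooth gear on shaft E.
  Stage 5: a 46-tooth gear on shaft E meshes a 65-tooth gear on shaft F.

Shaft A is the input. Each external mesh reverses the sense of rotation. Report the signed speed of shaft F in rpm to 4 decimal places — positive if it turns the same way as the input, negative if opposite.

Stage 1 [63T→63T]: ω = 317.0000×63/63 = 317.0000 rpm, dir flips to −; running = −317.0000
Stage 2 [58T→73T]: ω = 317.0000×58/73 = 251.8630 rpm, dir flips to +; running = +251.8630
Stage 3 [43T→54T]: ω = 251.8630×43/54 = 200.5576 rpm, dir flips to −; running = −200.5576
Stage 4 [16T→39T]: ω = 200.5576×16/39 = 82.2800 rpm, dir flips to +; running = +82.2800
Stage 5 [46T→65T]: ω = 82.2800×46/65 = 58.2289 rpm, dir flips to −; running = −58.2289

-58.2289 rpm (opposite to input, |ω| = 58.2289 rpm)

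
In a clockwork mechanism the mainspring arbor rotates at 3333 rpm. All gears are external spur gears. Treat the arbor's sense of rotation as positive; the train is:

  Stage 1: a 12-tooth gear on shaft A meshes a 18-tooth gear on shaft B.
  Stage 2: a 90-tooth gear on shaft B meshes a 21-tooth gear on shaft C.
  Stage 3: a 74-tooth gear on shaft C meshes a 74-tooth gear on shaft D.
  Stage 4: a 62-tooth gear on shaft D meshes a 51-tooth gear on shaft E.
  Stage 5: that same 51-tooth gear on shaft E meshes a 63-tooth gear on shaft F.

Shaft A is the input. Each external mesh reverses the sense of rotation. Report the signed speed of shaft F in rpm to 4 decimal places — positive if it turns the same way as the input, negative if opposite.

Stage 1 [12T→18T]: ω = 3333.0000×12/18 = 2222.0000 rpm, dir flips to −; running = −2222.0000
Stage 2 [90T→21T]: ω = 2222.0000×90/21 = 9522.8571 rpm, dir flips to +; running = +9522.8571
Stage 3 [74T→74T]: ω = 9522.8571×74/74 = 9522.8571 rpm, dir flips to −; running = −9522.8571
Stage 4 [62T→51T]: ω = 9522.8571×62/51 = 11576.8067 rpm, dir flips to +; running = +11576.8067
Stage 5 [51T→63T]: ω = 11576.8067×51/63 = 9371.7007 rpm, dir flips to −; running = −9371.7007

-9371.7007 rpm (opposite to input, |ω| = 9371.7007 rpm)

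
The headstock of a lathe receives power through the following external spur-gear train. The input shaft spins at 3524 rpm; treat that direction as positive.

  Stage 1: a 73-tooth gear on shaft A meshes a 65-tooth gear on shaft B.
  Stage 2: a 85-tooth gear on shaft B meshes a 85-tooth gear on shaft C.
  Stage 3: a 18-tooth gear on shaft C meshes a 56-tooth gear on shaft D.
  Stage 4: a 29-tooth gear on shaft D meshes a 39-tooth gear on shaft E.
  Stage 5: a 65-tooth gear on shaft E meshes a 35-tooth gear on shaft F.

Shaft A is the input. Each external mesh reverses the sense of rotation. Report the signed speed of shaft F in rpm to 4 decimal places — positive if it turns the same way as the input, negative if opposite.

Stage 1 [73T→65T]: ω = 3524.0000×73/65 = 3957.7231 rpm, dir flips to −; running = −3957.7231
Stage 2 [85T→85T]: ω = 3957.7231×85/85 = 3957.7231 rpm, dir flips to +; running = +3957.7231
Stage 3 [18T→56T]: ω = 3957.7231×18/56 = 1272.1253 rpm, dir flips to −; running = −1272.1253
Stage 4 [29T→39T]: ω = 1272.1253×29/39 = 945.9393 rpm, dir flips to +; running = +945.9393
Stage 5 [65T→35T]: ω = 945.9393×65/35 = 1756.7444 rpm, dir flips to −; running = −1756.7444

-1756.7444 rpm (opposite to input, |ω| = 1756.7444 rpm)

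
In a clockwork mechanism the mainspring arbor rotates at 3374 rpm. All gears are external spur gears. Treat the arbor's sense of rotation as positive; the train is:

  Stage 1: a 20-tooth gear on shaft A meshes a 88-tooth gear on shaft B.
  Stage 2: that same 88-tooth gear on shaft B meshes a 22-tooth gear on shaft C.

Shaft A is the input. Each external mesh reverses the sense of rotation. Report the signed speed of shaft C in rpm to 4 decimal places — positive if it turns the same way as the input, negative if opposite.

Stage 1 [20T→88T]: ω = 3374.0000×20/88 = 766.8182 rpm, dir flips to −; running = −766.8182
Stage 2 [88T→22T]: ω = 766.8182×88/22 = 3067.2727 rpm, dir flips to +; running = +3067.2727

+3067.2727 rpm (same as input, |ω| = 3067.2727 rpm)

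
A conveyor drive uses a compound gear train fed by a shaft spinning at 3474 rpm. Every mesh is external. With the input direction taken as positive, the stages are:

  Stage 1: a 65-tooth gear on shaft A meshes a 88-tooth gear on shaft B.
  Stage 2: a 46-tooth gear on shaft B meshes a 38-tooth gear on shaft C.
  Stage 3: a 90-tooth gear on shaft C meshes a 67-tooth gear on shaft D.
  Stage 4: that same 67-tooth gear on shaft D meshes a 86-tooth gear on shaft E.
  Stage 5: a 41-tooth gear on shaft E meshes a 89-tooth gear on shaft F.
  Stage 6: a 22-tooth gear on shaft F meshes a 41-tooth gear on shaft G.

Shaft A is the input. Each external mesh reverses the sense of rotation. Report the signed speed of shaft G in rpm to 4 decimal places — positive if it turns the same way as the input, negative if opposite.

+803.5473 rpm (same as input, |ω| = 803.5473 rpm)

Stage 1 [65T→88T]: ω = 3474.0000×65/88 = 2566.0227 rpm, dir flips to −; running = −2566.0227
Stage 2 [46T→38T]: ω = 2566.0227×46/38 = 3106.2380 rpm, dir flips to +; running = +3106.2380
Stage 3 [90T→67T]: ω = 3106.2380×90/67 = 4172.5586 rpm, dir flips to −; running = −4172.5586
Stage 4 [67T→86T]: ω = 4172.5586×67/86 = 3250.7142 rpm, dir flips to +; running = +3250.7142
Stage 5 [41T→89T]: ω = 3250.7142×41/89 = 1497.5200 rpm, dir flips to −; running = −1497.5200
Stage 6 [22T→41T]: ω = 1497.5200×22/41 = 803.5473 rpm, dir flips to +; running = +803.5473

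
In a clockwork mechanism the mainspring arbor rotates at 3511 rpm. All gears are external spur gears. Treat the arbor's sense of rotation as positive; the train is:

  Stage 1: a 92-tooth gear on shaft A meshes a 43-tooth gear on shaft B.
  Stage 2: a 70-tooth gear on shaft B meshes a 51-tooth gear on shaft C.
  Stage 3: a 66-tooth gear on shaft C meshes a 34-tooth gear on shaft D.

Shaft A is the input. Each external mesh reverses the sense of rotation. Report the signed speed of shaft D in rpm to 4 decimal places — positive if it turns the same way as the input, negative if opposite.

Stage 1 [92T→43T]: ω = 3511.0000×92/43 = 7511.9070 rpm, dir flips to −; running = −7511.9070
Stage 2 [70T→51T]: ω = 7511.9070×70/51 = 10310.4606 rpm, dir flips to +; running = +10310.4606
Stage 3 [66T→34T]: ω = 10310.4606×66/34 = 20014.4234 rpm, dir flips to −; running = −20014.4234

-20014.4234 rpm (opposite to input, |ω| = 20014.4234 rpm)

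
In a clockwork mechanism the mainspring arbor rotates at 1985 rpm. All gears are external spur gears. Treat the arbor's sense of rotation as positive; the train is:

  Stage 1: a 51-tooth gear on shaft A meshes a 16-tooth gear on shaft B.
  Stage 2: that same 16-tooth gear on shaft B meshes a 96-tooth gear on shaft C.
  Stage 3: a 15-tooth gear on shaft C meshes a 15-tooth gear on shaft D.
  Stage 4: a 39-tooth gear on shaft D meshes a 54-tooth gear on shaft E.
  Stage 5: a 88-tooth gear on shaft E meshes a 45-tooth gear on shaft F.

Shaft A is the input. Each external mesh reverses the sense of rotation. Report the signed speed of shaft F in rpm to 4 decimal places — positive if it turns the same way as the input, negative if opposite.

-1489.3627 rpm (opposite to input, |ω| = 1489.3627 rpm)

Stage 1 [51T→16T]: ω = 1985.0000×51/16 = 6327.1875 rpm, dir flips to −; running = −6327.1875
Stage 2 [16T→96T]: ω = 6327.1875×16/96 = 1054.5312 rpm, dir flips to +; running = +1054.5312
Stage 3 [15T→15T]: ω = 1054.5312×15/15 = 1054.5312 rpm, dir flips to −; running = −1054.5312
Stage 4 [39T→54T]: ω = 1054.5312×39/54 = 761.6059 rpm, dir flips to +; running = +761.6059
Stage 5 [88T→45T]: ω = 761.6059×88/45 = 1489.3627 rpm, dir flips to −; running = −1489.3627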